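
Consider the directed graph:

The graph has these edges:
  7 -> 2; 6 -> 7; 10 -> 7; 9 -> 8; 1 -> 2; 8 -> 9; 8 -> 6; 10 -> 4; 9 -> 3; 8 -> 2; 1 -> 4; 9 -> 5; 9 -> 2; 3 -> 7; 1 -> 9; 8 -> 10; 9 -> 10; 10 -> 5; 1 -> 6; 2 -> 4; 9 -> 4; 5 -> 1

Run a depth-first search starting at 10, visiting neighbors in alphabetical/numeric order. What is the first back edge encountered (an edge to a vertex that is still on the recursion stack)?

DFS from 10 (visiting neighbors in alphabetical/numeric order); mark gray on enter, black on exit:
10 gray
  4 gray
  4 black
  5 gray
    1 gray
      2 gray
        2→4: 4 black — skip
      2 black
      1→4: 4 black — skip
      6 gray
        7 gray
          7→2: 2 black — skip
        7 black
      6 black
      9 gray
        9→2: 2 black — skip
        3 gray
          3→7: 7 black — skip
        3 black
        9→4: 4 black — skip
        9→5: 5 is gray → back edge
First back edge: 9 → 5.

9→5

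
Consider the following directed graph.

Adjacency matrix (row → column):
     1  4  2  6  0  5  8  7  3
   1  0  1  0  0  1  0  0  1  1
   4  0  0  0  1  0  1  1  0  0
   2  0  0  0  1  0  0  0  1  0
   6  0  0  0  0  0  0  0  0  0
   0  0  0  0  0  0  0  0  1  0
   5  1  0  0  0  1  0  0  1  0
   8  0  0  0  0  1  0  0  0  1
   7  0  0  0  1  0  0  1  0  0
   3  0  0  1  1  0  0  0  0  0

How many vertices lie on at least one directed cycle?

8

A vertex is on a directed cycle iff it belongs to a strongly connected component of size ≥ 2 (or has a self-loop).
The vertices on cycles are {0, 1, 2, 3, 4, 5, 7, 8} — 8 in total.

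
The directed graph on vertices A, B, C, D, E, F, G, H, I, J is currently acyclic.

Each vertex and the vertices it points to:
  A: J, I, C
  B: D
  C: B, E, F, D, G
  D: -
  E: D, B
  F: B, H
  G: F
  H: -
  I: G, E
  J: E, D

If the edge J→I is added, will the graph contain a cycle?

Adding J→I creates a cycle iff I can already reach J.
Explore from I: no path reaches J. The graph stays acyclic.

No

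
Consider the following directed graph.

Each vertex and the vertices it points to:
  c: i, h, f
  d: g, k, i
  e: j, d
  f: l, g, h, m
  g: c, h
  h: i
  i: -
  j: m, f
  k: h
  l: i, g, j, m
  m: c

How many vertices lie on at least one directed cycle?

6

A vertex is on a directed cycle iff it belongs to a strongly connected component of size ≥ 2 (or has a self-loop).
The vertices on cycles are {c, f, g, j, l, m} — 6 in total.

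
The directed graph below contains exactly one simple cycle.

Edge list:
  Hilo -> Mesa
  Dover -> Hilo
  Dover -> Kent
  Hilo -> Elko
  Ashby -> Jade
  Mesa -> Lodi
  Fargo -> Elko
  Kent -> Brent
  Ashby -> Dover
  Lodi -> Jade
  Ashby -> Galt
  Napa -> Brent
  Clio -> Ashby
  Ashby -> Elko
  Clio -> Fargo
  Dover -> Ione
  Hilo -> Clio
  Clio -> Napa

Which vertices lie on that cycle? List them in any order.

Clio, Hilo, Ashby, Dover

DFS with gray/black marking from Dover:
Dover gray
  Kent gray
    Brent gray
    Brent black
  Kent black
  Ione gray
  Ione black
  Hilo gray
    Elko gray
    Elko black
    Clio gray
      Ashby gray
        Ashby→Elko: Elko black — skip
        Jade gray
        Jade black
        Ashby→Dover: Dover is gray → back edge
Back edge closes the cycle Dover → Hilo → Clio → Ashby → Dover; its vertices are {Clio, Hilo, Ashby, Dover}.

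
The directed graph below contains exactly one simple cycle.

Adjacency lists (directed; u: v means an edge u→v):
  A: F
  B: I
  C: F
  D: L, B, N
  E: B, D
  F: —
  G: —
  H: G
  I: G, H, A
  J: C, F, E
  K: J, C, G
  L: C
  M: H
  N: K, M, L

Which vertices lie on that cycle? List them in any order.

D, E, J, K, N

DFS with gray/black marking from E:
E gray
  B gray
    I gray
      G gray
      G black
      H gray
        H→G: G black — skip
      H black
      A gray
        F gray
        F black
      A black
    I black
  B black
  D gray
    L gray
      C gray
        C→F: F black — skip
      C black
    L black
    D→B: B black — skip
    N gray
      K gray
        J gray
          J→C: C black — skip
          J→F: F black — skip
          J→E: E is gray → back edge
Back edge closes the cycle E → D → N → K → J → E; its vertices are {D, E, J, K, N}.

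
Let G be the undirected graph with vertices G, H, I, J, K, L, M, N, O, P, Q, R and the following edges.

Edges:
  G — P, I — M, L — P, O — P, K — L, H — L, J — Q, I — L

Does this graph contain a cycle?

No

DFS, tracking each vertex's parent; an edge to a visited non-parent vertex closes a cycle.
Start from G:
visit G (parent –)
  visit P (parent G)
    P–G: parent, skip
    visit O (parent P)
      O–P: parent, skip
    visit L (parent P)
      visit I (parent L)
        visit M (parent I)
          M–I: parent, skip
        I–L: parent, skip
      visit H (parent L)
        H–L: parent, skip
      L–P: parent, skip
      visit K (parent L)
        K–L: parent, skip
visit J (parent –)
  visit Q (parent J)
    Q–J: parent, skip
visit N (parent –)
visit R (parent –)
No non-parent visited neighbor found — the graph is a forest.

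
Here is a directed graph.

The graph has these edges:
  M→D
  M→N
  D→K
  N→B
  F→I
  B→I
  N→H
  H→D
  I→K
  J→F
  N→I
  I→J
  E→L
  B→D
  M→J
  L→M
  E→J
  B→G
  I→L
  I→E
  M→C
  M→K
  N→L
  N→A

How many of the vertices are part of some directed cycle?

A vertex is on a directed cycle iff it belongs to a strongly connected component of size ≥ 2 (or has a self-loop).
The vertices on cycles are {B, E, F, I, J, L, M, N} — 8 in total.

8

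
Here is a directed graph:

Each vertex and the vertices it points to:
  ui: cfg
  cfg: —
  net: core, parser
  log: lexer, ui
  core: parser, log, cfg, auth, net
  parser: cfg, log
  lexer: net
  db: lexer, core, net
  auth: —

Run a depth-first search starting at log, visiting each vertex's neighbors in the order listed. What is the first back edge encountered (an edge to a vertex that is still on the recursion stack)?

parser->log

DFS from log (visiting each vertex's neighbors in the order listed); mark gray on enter, black on exit:
log gray
  lexer gray
    net gray
      core gray
        parser gray
          cfg gray
          cfg black
          parser→log: log is gray → back edge
First back edge: parser → log.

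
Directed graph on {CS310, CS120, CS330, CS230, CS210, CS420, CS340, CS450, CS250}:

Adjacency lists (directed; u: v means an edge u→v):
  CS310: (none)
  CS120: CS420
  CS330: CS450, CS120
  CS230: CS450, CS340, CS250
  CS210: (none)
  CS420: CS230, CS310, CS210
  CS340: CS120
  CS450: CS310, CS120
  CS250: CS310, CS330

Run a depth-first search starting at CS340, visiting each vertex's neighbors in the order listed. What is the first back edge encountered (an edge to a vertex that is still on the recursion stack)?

DFS from CS340 (visiting each vertex's neighbors in the order listed); mark gray on enter, black on exit:
CS340 gray
  CS120 gray
    CS420 gray
      CS230 gray
        CS450 gray
          CS310 gray
          CS310 black
          CS450→CS120: CS120 is gray → back edge
First back edge: CS450 → CS120.

CS450->CS120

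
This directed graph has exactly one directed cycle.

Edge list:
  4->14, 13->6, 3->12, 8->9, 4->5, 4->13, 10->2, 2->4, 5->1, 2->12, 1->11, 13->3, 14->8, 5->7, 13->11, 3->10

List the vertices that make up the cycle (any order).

2, 3, 4, 10, 13

DFS with gray/black marking from 2:
2 gray
  12 gray
  12 black
  4 gray
    13 gray
      6 gray
      6 black
      11 gray
      11 black
      3 gray
        3→12: 12 black — skip
        10 gray
          10→2: 2 is gray → back edge
Back edge closes the cycle 2 → 4 → 13 → 3 → 10 → 2; its vertices are {2, 3, 4, 10, 13}.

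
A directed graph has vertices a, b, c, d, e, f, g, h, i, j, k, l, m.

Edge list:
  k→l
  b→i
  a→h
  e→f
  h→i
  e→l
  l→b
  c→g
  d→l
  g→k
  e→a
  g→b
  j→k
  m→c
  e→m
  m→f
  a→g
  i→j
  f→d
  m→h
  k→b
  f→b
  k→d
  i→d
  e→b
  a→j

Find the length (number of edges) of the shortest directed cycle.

For each vertex v, BFS finds the shortest path from v back to v.
The shortest such closed walk is j → k → b → i → j, length 4.

4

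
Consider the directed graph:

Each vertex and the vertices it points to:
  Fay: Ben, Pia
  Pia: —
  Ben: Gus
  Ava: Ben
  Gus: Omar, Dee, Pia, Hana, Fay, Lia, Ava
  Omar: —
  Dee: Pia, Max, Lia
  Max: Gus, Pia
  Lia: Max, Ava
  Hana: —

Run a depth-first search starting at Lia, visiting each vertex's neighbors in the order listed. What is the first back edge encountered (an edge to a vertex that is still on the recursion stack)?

DFS from Lia (visiting each vertex's neighbors in the order listed); mark gray on enter, black on exit:
Lia gray
  Max gray
    Gus gray
      Omar gray
      Omar black
      Dee gray
        Pia gray
        Pia black
        Dee→Max: Max is gray → back edge
First back edge: Dee → Max.

Dee->Max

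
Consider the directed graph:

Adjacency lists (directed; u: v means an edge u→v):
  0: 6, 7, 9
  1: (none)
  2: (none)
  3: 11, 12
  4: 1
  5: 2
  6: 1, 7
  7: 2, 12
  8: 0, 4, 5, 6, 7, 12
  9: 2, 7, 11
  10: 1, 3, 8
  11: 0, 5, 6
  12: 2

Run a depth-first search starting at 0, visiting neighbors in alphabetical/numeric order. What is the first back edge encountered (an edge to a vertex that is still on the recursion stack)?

DFS from 0 (visiting neighbors in alphabetical/numeric order); mark gray on enter, black on exit:
0 gray
  6 gray
    1 gray
    1 black
    7 gray
      2 gray
      2 black
      12 gray
        12→2: 2 black — skip
      12 black
    7 black
  6 black
  0→7: 7 black — skip
  9 gray
    9→2: 2 black — skip
    9→7: 7 black — skip
    11 gray
      11→0: 0 is gray → back edge
First back edge: 11 → 0.

11→0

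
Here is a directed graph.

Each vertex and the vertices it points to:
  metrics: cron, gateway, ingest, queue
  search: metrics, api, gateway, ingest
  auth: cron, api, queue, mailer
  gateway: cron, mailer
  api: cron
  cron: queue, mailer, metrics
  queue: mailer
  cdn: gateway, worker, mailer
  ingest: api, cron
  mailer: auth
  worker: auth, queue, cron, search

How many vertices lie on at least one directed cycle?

8

A vertex is on a directed cycle iff it belongs to a strongly connected component of size ≥ 2 (or has a self-loop).
The vertices on cycles are {api, auth, cron, queue, ingest, mailer, gateway, metrics} — 8 in total.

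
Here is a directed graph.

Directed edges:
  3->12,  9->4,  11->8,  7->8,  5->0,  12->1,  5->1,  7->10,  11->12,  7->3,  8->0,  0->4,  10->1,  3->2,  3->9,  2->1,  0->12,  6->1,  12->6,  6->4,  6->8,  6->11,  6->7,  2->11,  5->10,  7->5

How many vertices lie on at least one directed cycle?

9

A vertex is on a directed cycle iff it belongs to a strongly connected component of size ≥ 2 (or has a self-loop).
The vertices on cycles are {0, 2, 3, 5, 6, 7, 8, 11, 12} — 9 in total.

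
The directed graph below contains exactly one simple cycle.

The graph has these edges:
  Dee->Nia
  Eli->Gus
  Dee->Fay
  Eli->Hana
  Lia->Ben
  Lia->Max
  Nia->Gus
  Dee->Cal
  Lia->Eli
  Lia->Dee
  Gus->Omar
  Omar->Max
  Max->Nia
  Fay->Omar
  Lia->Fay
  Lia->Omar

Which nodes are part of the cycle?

Gus, Max, Nia, Omar

DFS with gray/black marking from Max:
Max gray
  Nia gray
    Gus gray
      Omar gray
        Omar→Max: Max is gray → back edge
Back edge closes the cycle Max → Nia → Gus → Omar → Max; its vertices are {Gus, Max, Nia, Omar}.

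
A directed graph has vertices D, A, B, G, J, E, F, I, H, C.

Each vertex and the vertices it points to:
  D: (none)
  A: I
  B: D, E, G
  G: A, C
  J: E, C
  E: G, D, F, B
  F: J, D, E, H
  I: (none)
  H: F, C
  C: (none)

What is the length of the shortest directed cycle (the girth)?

2

For each vertex v, BFS finds the shortest path from v back to v.
The shortest such closed walk is E → F → E, length 2.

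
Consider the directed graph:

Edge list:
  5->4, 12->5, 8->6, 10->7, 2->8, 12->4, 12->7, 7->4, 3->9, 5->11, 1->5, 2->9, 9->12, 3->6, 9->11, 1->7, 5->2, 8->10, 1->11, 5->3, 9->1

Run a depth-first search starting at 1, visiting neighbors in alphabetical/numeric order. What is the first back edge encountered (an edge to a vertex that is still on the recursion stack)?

9->1

DFS from 1 (visiting neighbors in alphabetical/numeric order); mark gray on enter, black on exit:
1 gray
  5 gray
    2 gray
      8 gray
        6 gray
        6 black
        10 gray
          7 gray
            4 gray
            4 black
          7 black
        10 black
      8 black
      9 gray
        9→1: 1 is gray → back edge
First back edge: 9 → 1.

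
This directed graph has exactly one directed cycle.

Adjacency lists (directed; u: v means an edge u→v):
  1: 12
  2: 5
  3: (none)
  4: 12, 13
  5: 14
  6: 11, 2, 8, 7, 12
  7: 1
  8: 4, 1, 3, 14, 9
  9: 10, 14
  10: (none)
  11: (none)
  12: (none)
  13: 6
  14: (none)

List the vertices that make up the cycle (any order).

4, 6, 8, 13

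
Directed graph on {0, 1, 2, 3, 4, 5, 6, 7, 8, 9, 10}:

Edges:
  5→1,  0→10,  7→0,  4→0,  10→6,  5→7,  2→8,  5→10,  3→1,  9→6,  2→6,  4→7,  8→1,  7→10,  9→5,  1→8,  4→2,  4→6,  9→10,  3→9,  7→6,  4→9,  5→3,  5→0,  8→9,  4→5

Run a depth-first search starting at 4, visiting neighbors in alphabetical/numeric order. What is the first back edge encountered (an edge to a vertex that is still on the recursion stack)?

DFS from 4 (visiting neighbors in alphabetical/numeric order); mark gray on enter, black on exit:
4 gray
  0 gray
    10 gray
      6 gray
      6 black
    10 black
  0 black
  2 gray
    2→6: 6 black — skip
    8 gray
      1 gray
        1→8: 8 is gray → back edge
First back edge: 1 → 8.

1→8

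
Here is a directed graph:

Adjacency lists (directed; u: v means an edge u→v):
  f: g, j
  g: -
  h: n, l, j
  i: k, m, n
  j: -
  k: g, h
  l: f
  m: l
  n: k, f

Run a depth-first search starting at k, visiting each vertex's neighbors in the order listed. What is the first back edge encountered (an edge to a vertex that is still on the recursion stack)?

DFS from k (visiting each vertex's neighbors in the order listed); mark gray on enter, black on exit:
k gray
  g gray
  g black
  h gray
    n gray
      n→k: k is gray → back edge
First back edge: n → k.

n→k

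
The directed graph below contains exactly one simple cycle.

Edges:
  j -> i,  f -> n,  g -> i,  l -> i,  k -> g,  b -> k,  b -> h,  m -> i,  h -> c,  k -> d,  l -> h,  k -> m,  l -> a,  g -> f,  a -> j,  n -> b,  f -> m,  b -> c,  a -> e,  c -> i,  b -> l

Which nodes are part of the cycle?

DFS with gray/black marking from b:
b gray
  l gray
    i gray
    i black
    h gray
      c gray
        c→i: i black — skip
      c black
    h black
    a gray
      j gray
        j→i: i black — skip
      j black
      e gray
      e black
    a black
  l black
  k gray
    d gray
    d black
    m gray
      m→i: i black — skip
    m black
    g gray
      f gray
        f→m: m black — skip
        n gray
          n→b: b is gray → back edge
Back edge closes the cycle b → k → g → f → n → b; its vertices are {b, f, g, k, n}.

b, f, g, k, n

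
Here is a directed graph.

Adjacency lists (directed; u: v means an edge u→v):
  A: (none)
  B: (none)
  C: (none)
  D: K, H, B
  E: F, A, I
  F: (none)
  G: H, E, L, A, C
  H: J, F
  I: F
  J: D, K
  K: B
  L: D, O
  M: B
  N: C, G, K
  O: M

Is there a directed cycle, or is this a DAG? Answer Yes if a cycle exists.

DFS with white/gray/black marking, starting from M:
M gray
  B gray
  B black
M black
A gray
A black
C gray
C black
D gray
  K gray
    K→B: B black — skip
  K black
  H gray
    J gray
      J→D: D is gray → back edge
Back edge found, so a cycle exists: D → H → J → D.

Yes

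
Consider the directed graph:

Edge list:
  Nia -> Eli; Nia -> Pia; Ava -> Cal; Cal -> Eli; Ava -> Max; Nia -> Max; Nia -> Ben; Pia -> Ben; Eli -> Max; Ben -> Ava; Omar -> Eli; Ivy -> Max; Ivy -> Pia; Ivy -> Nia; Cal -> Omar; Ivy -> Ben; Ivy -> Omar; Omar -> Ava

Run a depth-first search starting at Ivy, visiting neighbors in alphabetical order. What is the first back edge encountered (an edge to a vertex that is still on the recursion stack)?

Omar→Ava

DFS from Ivy (visiting neighbors in alphabetical order); mark gray on enter, black on exit:
Ivy gray
  Ben gray
    Ava gray
      Cal gray
        Eli gray
          Max gray
          Max black
        Eli black
        Omar gray
          Omar→Ava: Ava is gray → back edge
First back edge: Omar → Ava.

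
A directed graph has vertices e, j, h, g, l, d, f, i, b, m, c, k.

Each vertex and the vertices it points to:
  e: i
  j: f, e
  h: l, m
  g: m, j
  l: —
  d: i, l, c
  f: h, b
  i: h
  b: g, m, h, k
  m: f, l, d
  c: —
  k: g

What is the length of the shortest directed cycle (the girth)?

3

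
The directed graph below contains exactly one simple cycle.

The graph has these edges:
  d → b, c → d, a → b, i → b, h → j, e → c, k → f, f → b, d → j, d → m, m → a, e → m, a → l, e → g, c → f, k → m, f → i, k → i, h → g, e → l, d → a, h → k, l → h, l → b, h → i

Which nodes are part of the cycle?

a, h, k, l, m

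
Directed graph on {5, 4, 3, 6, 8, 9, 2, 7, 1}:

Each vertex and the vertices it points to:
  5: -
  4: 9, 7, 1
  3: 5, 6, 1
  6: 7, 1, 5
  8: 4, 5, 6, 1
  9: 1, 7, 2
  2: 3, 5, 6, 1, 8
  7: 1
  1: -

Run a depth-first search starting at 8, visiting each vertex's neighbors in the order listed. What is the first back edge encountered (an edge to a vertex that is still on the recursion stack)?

2->8

DFS from 8 (visiting each vertex's neighbors in the order listed); mark gray on enter, black on exit:
8 gray
  4 gray
    9 gray
      1 gray
      1 black
      7 gray
        7→1: 1 black — skip
      7 black
      2 gray
        3 gray
          5 gray
          5 black
          6 gray
            6→7: 7 black — skip
            6→1: 1 black — skip
            6→5: 5 black — skip
          6 black
          3→1: 1 black — skip
        3 black
        2→5: 5 black — skip
        2→6: 6 black — skip
        2→1: 1 black — skip
        2→8: 8 is gray → back edge
First back edge: 2 → 8.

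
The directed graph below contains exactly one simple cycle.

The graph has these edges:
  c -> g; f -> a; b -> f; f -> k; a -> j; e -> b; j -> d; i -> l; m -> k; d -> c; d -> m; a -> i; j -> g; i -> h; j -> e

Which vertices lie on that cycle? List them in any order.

DFS with gray/black marking from a:
a gray
  j gray
    e gray
      b gray
        f gray
          k gray
          k black
          f→a: a is gray → back edge
Back edge closes the cycle a → j → e → b → f → a; its vertices are {a, b, e, f, j}.

a, b, e, f, j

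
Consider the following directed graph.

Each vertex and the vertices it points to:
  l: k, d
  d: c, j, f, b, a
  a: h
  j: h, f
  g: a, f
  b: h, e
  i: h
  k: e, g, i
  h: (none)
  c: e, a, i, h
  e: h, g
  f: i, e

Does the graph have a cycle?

Yes

DFS with white/gray/black marking, starting from h:
h gray
h black
l gray
  k gray
    e gray
      e→h: h black — skip
      g gray
        a gray
          a→h: h black — skip
        a black
        f gray
          i gray
            i→h: h black — skip
          i black
          f→e: e is gray → back edge
Back edge found, so a cycle exists: e → g → f → e.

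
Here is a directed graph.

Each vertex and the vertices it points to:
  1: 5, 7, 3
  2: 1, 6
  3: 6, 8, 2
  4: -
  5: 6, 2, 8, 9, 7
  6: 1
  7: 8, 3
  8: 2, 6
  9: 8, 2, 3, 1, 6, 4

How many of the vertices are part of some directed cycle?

8

A vertex is on a directed cycle iff it belongs to a strongly connected component of size ≥ 2 (or has a self-loop).
The vertices on cycles are {1, 2, 3, 5, 6, 7, 8, 9} — 8 in total.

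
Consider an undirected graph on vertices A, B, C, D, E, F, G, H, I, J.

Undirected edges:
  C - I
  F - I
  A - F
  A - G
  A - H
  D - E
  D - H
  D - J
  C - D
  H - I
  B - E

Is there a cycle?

Yes

DFS, tracking each vertex's parent; an edge to a visited non-parent vertex closes a cycle.
Start from D:
visit D (parent –)
  visit J (parent D)
    J–D: parent, skip
  visit H (parent D)
    visit A (parent H)
      A–H: parent, skip
      visit G (parent A)
        G–A: parent, skip
      visit F (parent A)
        F–A: parent, skip
        visit I (parent F)
          I–H: H visited and ≠ parent → cycle
Cycle: H – A – F – I – H.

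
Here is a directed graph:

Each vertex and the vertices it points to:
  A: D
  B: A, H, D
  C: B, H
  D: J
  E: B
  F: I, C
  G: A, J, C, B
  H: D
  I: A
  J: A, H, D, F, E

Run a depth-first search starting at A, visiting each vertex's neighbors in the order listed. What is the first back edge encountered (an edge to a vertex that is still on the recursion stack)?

J->A

DFS from A (visiting each vertex's neighbors in the order listed); mark gray on enter, black on exit:
A gray
  D gray
    J gray
      J→A: A is gray → back edge
First back edge: J → A.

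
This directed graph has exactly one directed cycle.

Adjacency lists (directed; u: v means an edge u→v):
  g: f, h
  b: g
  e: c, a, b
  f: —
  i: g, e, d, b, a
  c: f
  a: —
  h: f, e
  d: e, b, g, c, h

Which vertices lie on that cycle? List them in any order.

b, e, g, h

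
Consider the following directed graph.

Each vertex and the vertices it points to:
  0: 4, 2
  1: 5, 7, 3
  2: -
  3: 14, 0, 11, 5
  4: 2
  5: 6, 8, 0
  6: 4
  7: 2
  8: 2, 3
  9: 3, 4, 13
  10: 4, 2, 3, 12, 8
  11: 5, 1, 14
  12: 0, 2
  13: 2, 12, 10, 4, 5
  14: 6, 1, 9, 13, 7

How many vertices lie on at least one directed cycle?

A vertex is on a directed cycle iff it belongs to a strongly connected component of size ≥ 2 (or has a self-loop).
The vertices on cycles are {1, 3, 5, 8, 9, 10, 11, 13, 14} — 9 in total.

9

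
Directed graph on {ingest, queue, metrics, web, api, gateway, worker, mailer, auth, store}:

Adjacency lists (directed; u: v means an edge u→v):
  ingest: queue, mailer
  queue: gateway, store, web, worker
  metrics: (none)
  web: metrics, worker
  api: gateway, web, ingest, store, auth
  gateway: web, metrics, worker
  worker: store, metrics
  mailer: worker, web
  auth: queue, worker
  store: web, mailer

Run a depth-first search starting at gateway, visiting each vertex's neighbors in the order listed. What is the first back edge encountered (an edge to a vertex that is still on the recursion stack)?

DFS from gateway (visiting each vertex's neighbors in the order listed); mark gray on enter, black on exit:
gateway gray
  web gray
    metrics gray
    metrics black
    worker gray
      store gray
        store→web: web is gray → back edge
First back edge: store → web.

store→web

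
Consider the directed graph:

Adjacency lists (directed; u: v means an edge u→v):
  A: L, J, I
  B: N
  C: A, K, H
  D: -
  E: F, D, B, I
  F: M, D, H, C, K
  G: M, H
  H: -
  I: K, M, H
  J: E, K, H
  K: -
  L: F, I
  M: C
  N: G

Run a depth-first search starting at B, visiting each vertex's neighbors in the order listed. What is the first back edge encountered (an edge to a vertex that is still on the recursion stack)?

DFS from B (visiting each vertex's neighbors in the order listed); mark gray on enter, black on exit:
B gray
  N gray
    G gray
      M gray
        C gray
          A gray
            L gray
              F gray
                F→M: M is gray → back edge
First back edge: F → M.

F→M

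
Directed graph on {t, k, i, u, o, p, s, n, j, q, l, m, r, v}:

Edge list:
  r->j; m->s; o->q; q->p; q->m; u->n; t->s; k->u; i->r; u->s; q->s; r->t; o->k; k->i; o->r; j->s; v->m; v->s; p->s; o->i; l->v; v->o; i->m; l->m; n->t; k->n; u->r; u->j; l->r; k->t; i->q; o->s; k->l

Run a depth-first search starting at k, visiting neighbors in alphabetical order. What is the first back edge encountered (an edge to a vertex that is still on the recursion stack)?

DFS from k (visiting neighbors in alphabetical order); mark gray on enter, black on exit:
k gray
  i gray
    m gray
      s gray
      s black
    m black
    q gray
      q→m: m black — skip
      p gray
        p→s: s black — skip
      p black
      q→s: s black — skip
    q black
    r gray
      j gray
        j→s: s black — skip
      j black
      t gray
        t→s: s black — skip
      t black
    r black
  i black
  l gray
    l→m: m black — skip
    l→r: r black — skip
    v gray
      v→m: m black — skip
      o gray
        o→i: i black — skip
        o→k: k is gray → back edge
First back edge: o → k.

o→k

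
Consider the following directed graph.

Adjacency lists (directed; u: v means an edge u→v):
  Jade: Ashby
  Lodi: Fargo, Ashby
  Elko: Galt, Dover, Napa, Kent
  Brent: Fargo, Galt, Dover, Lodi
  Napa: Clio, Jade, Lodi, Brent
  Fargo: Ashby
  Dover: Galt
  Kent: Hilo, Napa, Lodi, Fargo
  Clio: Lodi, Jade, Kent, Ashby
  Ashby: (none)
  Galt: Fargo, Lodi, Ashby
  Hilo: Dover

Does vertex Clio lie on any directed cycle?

Yes

Clio is on a cycle iff Clio can reach itself via ≥1 edge.
Clio → Kent → Napa → Clio — yes.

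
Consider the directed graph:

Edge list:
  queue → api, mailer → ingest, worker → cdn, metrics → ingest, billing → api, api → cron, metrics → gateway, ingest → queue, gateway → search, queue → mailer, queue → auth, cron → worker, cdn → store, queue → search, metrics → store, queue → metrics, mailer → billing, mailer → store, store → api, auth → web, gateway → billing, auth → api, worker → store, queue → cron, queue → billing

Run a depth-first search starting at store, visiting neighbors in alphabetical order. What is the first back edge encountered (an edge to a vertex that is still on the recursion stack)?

cdn->store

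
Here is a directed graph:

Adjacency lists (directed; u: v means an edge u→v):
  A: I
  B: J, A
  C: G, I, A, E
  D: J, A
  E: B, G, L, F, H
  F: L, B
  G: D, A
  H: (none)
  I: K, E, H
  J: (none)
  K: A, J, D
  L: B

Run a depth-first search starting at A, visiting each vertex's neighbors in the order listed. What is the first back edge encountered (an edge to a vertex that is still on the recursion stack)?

DFS from A (visiting each vertex's neighbors in the order listed); mark gray on enter, black on exit:
A gray
  I gray
    K gray
      K→A: A is gray → back edge
First back edge: K → A.

K->A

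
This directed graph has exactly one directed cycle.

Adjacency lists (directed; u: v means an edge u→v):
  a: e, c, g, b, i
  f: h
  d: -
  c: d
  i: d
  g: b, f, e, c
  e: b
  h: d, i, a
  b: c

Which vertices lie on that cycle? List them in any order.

a, f, g, h

DFS with gray/black marking from a:
a gray
  e gray
    b gray
      c gray
        d gray
        d black
      c black
    b black
  e black
  a→c: c black — skip
  g gray
    g→b: b black — skip
    f gray
      h gray
        h→d: d black — skip
        i gray
          i→d: d black — skip
        i black
        h→a: a is gray → back edge
Back edge closes the cycle a → g → f → h → a; its vertices are {a, f, g, h}.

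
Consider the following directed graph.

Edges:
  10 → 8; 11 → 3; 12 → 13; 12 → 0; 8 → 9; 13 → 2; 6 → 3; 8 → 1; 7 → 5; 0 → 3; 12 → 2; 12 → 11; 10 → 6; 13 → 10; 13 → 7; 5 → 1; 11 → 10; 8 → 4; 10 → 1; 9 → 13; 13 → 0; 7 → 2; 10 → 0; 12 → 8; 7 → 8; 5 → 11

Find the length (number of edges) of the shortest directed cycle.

4

For each vertex v, BFS finds the shortest path from v back to v.
The shortest such closed walk is 13 → 10 → 8 → 9 → 13, length 4.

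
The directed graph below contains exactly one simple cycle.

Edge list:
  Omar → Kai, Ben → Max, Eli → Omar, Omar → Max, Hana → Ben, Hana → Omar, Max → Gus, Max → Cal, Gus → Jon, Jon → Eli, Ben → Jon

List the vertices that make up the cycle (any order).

Eli, Gus, Jon, Max, Omar

DFS with gray/black marking from Omar:
Omar gray
  Kai gray
  Kai black
  Max gray
    Gus gray
      Jon gray
        Eli gray
          Eli→Omar: Omar is gray → back edge
Back edge closes the cycle Omar → Max → Gus → Jon → Eli → Omar; its vertices are {Eli, Gus, Jon, Max, Omar}.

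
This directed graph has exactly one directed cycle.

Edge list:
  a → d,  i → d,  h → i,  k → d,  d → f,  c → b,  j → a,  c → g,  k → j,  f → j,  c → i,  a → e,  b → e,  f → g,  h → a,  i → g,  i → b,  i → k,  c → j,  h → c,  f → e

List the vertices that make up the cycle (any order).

DFS with gray/black marking from a:
a gray
  d gray
    f gray
      j gray
        j→a: a is gray → back edge
Back edge closes the cycle a → d → f → j → a; its vertices are {a, d, f, j}.

a, d, f, j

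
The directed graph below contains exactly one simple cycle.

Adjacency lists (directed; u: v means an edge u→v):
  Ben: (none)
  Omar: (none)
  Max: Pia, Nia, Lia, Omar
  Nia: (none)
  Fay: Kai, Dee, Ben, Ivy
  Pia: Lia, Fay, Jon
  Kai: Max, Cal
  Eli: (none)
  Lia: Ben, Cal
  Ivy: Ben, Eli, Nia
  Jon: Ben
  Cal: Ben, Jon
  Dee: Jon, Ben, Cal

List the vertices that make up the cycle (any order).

DFS with gray/black marking from Max:
Max gray
  Pia gray
    Lia gray
      Ben gray
      Ben black
      Cal gray
        Cal→Ben: Ben black — skip
        Jon gray
          Jon→Ben: Ben black — skip
        Jon black
      Cal black
    Lia black
    Fay gray
      Kai gray
        Kai→Max: Max is gray → back edge
Back edge closes the cycle Max → Pia → Fay → Kai → Max; its vertices are {Fay, Kai, Max, Pia}.

Fay, Kai, Max, Pia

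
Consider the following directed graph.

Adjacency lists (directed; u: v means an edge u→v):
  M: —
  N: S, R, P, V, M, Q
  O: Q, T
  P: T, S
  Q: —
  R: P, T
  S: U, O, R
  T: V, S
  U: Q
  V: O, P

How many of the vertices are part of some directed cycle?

6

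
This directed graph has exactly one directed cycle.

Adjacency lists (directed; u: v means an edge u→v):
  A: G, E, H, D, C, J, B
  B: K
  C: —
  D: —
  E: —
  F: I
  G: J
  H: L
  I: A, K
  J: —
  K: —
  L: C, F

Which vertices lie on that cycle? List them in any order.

DFS with gray/black marking from I:
I gray
  A gray
    G gray
      J gray
      J black
    G black
    E gray
    E black
    H gray
      L gray
        C gray
        C black
        F gray
          F→I: I is gray → back edge
Back edge closes the cycle I → A → H → L → F → I; its vertices are {A, F, H, I, L}.

A, F, H, I, L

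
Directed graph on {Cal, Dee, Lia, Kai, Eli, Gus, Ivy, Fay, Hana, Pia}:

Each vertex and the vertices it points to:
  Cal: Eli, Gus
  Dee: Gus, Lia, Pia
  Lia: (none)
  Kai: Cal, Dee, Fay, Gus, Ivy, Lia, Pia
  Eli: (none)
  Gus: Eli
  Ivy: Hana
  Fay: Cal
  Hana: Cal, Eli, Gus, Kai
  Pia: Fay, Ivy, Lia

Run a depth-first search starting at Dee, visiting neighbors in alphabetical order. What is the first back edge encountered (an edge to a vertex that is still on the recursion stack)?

DFS from Dee (visiting neighbors in alphabetical order); mark gray on enter, black on exit:
Dee gray
  Gus gray
    Eli gray
    Eli black
  Gus black
  Lia gray
  Lia black
  Pia gray
    Fay gray
      Cal gray
        Cal→Eli: Eli black — skip
        Cal→Gus: Gus black — skip
      Cal black
    Fay black
    Ivy gray
      Hana gray
        Hana→Cal: Cal black — skip
        Hana→Eli: Eli black — skip
        Hana→Gus: Gus black — skip
        Kai gray
          Kai→Cal: Cal black — skip
          Kai→Dee: Dee is gray → back edge
First back edge: Kai → Dee.

Kai->Dee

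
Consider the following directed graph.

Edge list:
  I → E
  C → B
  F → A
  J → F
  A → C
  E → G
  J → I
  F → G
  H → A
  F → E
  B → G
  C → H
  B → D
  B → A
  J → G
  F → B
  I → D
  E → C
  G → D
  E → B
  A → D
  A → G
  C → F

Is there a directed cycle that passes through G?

G lies on a cycle iff there is a path from G back to itself.
Exploring from G, it never reaches itself; equivalently, its strongly connected component is a singleton.

No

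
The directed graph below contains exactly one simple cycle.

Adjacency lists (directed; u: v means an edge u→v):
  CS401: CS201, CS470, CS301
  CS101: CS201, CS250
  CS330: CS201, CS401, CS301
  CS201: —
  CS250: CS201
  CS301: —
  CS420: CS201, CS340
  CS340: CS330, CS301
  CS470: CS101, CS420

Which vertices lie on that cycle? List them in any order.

CS330, CS340, CS401, CS420, CS470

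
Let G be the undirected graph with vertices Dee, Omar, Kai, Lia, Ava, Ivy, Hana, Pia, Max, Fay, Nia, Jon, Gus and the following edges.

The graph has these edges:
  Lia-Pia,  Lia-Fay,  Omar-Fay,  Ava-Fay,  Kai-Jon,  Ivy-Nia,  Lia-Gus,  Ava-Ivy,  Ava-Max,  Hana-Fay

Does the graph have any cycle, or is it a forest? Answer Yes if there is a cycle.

DFS, tracking each vertex's parent; an edge to a visited non-parent vertex closes a cycle.
Start from Hana:
visit Hana (parent –)
  visit Fay (parent Hana)
    visit Lia (parent Fay)
      visit Pia (parent Lia)
        Pia–Lia: parent, skip
      visit Gus (parent Lia)
        Gus–Lia: parent, skip
      Lia–Fay: parent, skip
    Fay–Hana: parent, skip
    visit Omar (parent Fay)
      Omar–Fay: parent, skip
    visit Ava (parent Fay)
      Ava–Fay: parent, skip
      visit Max (parent Ava)
        Max–Ava: parent, skip
      visit Ivy (parent Ava)
        Ivy–Ava: parent, skip
        visit Nia (parent Ivy)
          Nia–Ivy: parent, skip
visit Dee (parent –)
visit Kai (parent –)
  visit Jon (parent Kai)
    Jon–Kai: parent, skip
No non-parent visited neighbor found — the graph is a forest.

No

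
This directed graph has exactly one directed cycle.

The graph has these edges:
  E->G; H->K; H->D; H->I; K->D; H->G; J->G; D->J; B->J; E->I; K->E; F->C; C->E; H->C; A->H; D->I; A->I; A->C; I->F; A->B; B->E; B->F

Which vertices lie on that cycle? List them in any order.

C, E, F, I

DFS with gray/black marking from C:
C gray
  E gray
    G gray
    G black
    I gray
      F gray
        F→C: C is gray → back edge
Back edge closes the cycle C → E → I → F → C; its vertices are {C, E, F, I}.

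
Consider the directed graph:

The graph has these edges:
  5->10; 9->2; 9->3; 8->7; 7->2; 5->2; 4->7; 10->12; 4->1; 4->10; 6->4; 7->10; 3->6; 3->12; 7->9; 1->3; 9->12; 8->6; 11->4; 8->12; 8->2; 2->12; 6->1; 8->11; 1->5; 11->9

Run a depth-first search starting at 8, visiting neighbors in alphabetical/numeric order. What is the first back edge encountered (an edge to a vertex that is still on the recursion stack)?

DFS from 8 (visiting neighbors in alphabetical/numeric order); mark gray on enter, black on exit:
8 gray
  2 gray
    12 gray
    12 black
  2 black
  6 gray
    1 gray
      3 gray
        3→6: 6 is gray → back edge
First back edge: 3 → 6.

3->6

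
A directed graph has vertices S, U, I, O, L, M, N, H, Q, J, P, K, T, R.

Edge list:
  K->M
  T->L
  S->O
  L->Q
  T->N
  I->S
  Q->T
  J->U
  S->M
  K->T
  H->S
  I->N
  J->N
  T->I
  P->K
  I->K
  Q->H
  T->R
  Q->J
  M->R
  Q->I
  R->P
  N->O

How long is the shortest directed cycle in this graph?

For each vertex v, BFS finds the shortest path from v back to v.
The shortest such closed walk is Q → T → L → Q, length 3.

3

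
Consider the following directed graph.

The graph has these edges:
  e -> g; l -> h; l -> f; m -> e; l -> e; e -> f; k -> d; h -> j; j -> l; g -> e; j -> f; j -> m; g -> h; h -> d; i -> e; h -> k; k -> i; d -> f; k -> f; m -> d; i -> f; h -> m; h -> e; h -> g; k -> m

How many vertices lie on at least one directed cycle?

8

A vertex is on a directed cycle iff it belongs to a strongly connected component of size ≥ 2 (or has a self-loop).
The vertices on cycles are {e, g, h, i, j, k, l, m} — 8 in total.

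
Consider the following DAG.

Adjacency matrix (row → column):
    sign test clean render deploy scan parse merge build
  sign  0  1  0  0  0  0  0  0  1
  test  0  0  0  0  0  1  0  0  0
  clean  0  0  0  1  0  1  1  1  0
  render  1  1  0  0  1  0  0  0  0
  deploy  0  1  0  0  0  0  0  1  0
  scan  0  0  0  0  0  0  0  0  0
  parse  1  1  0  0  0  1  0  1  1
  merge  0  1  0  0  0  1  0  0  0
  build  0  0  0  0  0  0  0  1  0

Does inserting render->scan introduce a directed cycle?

No

Adding render→scan creates a cycle iff scan can already reach render.
Explore from scan: no path reaches render. The graph stays acyclic.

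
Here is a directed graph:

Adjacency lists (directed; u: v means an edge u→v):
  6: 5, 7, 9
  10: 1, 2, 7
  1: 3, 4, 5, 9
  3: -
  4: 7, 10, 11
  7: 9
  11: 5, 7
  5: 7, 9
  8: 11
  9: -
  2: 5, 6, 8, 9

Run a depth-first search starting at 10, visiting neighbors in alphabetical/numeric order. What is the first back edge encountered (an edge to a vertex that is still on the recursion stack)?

4→10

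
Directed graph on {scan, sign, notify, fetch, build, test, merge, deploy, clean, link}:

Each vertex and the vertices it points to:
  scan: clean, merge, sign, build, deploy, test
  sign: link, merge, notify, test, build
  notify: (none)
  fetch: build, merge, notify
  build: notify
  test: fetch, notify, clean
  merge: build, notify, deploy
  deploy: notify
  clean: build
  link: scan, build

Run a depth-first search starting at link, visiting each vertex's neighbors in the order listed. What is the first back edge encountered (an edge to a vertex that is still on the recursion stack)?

sign→link

DFS from link (visiting each vertex's neighbors in the order listed); mark gray on enter, black on exit:
link gray
  scan gray
    clean gray
      build gray
        notify gray
        notify black
      build black
    clean black
    merge gray
      merge→build: build black — skip
      merge→notify: notify black — skip
      deploy gray
        deploy→notify: notify black — skip
      deploy black
    merge black
    sign gray
      sign→link: link is gray → back edge
First back edge: sign → link.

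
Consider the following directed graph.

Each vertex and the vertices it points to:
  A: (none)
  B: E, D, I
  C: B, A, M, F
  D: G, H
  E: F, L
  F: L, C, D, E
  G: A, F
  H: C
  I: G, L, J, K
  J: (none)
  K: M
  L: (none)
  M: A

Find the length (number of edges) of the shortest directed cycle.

2

For each vertex v, BFS finds the shortest path from v back to v.
The shortest such closed walk is C → F → C, length 2.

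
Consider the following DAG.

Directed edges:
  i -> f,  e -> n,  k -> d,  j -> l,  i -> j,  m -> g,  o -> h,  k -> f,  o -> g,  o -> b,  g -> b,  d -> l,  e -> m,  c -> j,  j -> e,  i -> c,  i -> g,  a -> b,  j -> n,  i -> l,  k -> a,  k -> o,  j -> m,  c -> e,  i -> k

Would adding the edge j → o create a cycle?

Adding j→o creates a cycle iff o can already reach j.
Explore from o: no path reaches j. The graph stays acyclic.

No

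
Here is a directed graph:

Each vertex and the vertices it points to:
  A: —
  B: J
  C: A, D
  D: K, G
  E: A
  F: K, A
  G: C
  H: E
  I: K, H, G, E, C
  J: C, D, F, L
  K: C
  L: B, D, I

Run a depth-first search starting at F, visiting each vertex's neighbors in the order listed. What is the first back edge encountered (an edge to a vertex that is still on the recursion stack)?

D→K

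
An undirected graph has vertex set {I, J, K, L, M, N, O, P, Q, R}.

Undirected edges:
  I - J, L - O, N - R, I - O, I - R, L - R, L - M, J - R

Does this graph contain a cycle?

DFS, tracking each vertex's parent; an edge to a visited non-parent vertex closes a cycle.
Start from P:
visit P (parent –)
visit I (parent –)
  visit O (parent I)
    visit L (parent O)
      visit R (parent L)
        R–I: I visited and ≠ parent → cycle
Cycle: I – O – L – R – I.

Yes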